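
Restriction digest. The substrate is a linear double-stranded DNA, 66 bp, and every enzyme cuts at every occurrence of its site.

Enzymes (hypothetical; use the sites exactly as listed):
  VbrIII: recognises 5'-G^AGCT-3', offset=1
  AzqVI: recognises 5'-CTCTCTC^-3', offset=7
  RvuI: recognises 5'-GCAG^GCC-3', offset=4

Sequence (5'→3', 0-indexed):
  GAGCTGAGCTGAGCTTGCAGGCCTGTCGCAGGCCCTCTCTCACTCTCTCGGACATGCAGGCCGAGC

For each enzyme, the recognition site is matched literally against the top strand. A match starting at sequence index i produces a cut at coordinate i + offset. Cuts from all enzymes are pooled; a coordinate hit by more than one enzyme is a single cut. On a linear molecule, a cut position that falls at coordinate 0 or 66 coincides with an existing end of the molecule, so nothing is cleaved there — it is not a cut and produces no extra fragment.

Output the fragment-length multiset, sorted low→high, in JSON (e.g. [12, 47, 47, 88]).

[1,5,5,7,8,9,10,10,11]

Site scan:
  VbrIII GAGCT/1: at [0, 5, 10] ⇒ [1, 6, 11]
  AzqVI CTCTCTC/7: at [34, 42] ⇒ [41, 49]
  RvuI GCAGGCC/4: at [16, 27, 55] ⇒ [20, 31, 59]

Pooled cuts: [1, 6, 11, 20, 31, 41, 49, 59]

Fragments:
  [0,1): 1 bp
  [1,6): 5 bp
  [6,11): 5 bp
  [11,20): 9 bp
  [20,31): 11 bp
  [31,41): 10 bp
  [41,49): 8 bp
  [49,59): 10 bp
  [59,66): 7 bp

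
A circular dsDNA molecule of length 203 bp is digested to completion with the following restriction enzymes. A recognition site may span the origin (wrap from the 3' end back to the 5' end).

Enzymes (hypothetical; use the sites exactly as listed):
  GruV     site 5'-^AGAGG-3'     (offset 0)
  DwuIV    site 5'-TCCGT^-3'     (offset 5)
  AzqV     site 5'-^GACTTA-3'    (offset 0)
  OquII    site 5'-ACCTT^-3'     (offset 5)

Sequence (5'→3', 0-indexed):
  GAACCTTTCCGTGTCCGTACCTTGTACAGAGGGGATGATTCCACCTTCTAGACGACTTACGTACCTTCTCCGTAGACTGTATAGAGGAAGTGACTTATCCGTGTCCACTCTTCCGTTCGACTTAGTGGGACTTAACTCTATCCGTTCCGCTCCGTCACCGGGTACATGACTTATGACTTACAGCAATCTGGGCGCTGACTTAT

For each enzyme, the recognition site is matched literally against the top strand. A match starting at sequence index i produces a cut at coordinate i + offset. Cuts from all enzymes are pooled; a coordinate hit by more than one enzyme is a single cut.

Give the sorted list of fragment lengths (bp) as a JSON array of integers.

[2,4,5,5,6,6,6,7,9,9,10,10,11,12,14,14,14,17,20,22]

Site scan:
  GruV AGAGG/0: at [27, 82] ⇒ [27, 82]
  DwuIV TCCGT/5: at [7, 13, 68, 97, 111, 140, 150] ⇒ [12, 18, 73, 102, 116, 145, 155]
  AzqV GACTTA/0: at [53, 91, 118, 128, 167, 174, 196] ⇒ [53, 91, 118, 128, 167, 174, 196]
  OquII ACCTT/5: at [2, 18, 42, 62] ⇒ [7, 23, 47, 67]

All cut coordinates (distinct, sorted): [7, 12, 18, 23, 27, 47, 53, 67, 73, 82, 91, 102, 116, 118, 128, 145, 155, 167, 174, 196]

Fragments:
  7→12: 5 bp
  12→18: 6 bp
  18→23: 5 bp
  23→27: 4 bp
  27→47: 20 bp
  47→53: 6 bp
  53→67: 14 bp
  67→73: 6 bp
  73→82: 9 bp
  82→91: 9 bp
  91→102: 11 bp
  102→116: 14 bp
  116→118: 2 bp
  118→128: 10 bp
  128→145: 17 bp
  145→155: 10 bp
  155→167: 12 bp
  167→174: 7 bp
  174→196: 22 bp
  196→7 (wrap): 203-196+7 = 14 bp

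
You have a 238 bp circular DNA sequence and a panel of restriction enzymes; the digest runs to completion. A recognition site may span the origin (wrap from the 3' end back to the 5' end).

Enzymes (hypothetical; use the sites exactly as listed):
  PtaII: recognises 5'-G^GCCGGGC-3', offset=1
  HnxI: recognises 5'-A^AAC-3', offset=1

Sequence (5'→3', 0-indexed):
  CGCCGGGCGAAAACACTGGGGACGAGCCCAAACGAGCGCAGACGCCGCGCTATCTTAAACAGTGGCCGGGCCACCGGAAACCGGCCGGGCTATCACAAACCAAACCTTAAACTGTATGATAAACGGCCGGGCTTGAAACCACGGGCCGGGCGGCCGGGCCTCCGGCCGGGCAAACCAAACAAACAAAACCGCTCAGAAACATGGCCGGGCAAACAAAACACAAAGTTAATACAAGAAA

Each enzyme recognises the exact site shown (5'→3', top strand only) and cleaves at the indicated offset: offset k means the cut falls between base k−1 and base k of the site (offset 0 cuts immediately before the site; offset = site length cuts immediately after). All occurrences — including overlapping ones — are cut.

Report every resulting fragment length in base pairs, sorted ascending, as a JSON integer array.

Scan for sites:
  PtaII GGCCGGGC/1: at [63, 82, 124, 143, 151, 163, 202] ⇒ [64, 83, 125, 144, 152, 164, 203]
  HnxI AAAC/1: at [10, 29, 56, 77, 96, 101, 108, 120, 135, 171, 176, 180, 185, 196, 210, 215, 235] ⇒ [11, 30, 57, 78, 97, 102, 109, 121, 136, 172, 177, 181, 186, 197, 211, 216, 236]

All cut coordinates (distinct, sorted): [11, 30, 57, 64, 78, 83, 97, 102, 109, 121, 125, 136, 144, 152, 164, 172, 177, 181, 186, 197, 203, 211, 216, 236]

Fragment lengths:
  11→30: 19 bp
  30→57: 27 bp
  57→64: 7 bp
  64→78: 14 bp
  78→83: 5 bp
  83→97: 14 bp
  97→102: 5 bp
  102→109: 7 bp
  109→121: 12 bp
  121→125: 4 bp
  125→136: 11 bp
  136→144: 8 bp
  144→152: 8 bp
  152→164: 12 bp
  164→172: 8 bp
  172→177: 5 bp
  177→181: 4 bp
  181→186: 5 bp
  186→197: 11 bp
  197→203: 6 bp
  203→211: 8 bp
  211→216: 5 bp
  216→236: 20 bp
  236→11 (wrap): 238-236+11 = 13 bp

[4,4,5,5,5,5,5,6,7,7,8,8,8,8,11,11,12,12,13,14,14,19,20,27]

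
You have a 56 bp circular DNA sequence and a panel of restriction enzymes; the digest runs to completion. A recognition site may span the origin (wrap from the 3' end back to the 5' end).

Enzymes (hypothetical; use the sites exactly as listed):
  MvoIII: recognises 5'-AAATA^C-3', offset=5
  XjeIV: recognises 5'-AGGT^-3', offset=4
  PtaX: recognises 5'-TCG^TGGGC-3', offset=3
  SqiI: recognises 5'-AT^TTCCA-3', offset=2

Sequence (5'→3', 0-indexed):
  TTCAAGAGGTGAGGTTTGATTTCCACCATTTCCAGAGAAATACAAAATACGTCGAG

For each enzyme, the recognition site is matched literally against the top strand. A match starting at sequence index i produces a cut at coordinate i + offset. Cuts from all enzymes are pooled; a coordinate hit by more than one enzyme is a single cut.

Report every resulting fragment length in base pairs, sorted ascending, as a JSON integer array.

[5,5,7,9,13,17]

Scan for sites:
  MvoIII AAATAC/5: at [37, 44] ⇒ [42, 49]
  XjeIV AGGT/4: at [6, 11] ⇒ [10, 15]
  PtaX (TCGTGGGC, off=3): no sites
  SqiI ATTTCCA/2: at [18, 27] ⇒ [20, 29]

All cut coordinates (distinct, sorted): [10, 15, 20, 29, 42, 49]

Fragments:
  10→15: 5 bp
  15→20: 5 bp
  20→29: 9 bp
  29→42: 13 bp
  42→49: 7 bp
  49→10 (wrap): 56-49+10 = 17 bp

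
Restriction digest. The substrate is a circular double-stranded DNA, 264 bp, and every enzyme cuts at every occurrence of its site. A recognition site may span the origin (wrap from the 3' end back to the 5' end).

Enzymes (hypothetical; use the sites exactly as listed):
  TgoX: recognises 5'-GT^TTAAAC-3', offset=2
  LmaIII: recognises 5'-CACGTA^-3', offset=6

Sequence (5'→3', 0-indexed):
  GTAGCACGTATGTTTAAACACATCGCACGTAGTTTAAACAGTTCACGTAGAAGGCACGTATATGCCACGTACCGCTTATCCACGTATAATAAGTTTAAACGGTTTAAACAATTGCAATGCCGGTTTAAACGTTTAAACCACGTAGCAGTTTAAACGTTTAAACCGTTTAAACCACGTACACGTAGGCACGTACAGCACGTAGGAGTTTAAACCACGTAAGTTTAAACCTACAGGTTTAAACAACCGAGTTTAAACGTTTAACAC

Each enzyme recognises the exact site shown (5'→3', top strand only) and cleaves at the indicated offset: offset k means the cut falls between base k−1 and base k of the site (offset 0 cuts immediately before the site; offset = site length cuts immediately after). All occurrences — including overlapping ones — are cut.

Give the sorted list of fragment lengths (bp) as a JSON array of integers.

[2,3,3,5,5,6,7,8,8,8,8,9,9,9,11,11,12,12,12,14,14,15,16,18,18,21]

Per-enzyme occurrences:
  TgoX GTTTAAAC/2: at [11, 31, 92, 101, 122, 130, 147, 155, 164, 204, 219, 233, 247] ⇒ [13, 33, 94, 103, 124, 132, 149, 157, 166, 206, 221, 235, 249]
  LmaIII CACGTA/6: at [4, 25, 43, 54, 65, 80, 138, 172, 178, 186, 195, 212, 261] ⇒ [3, 10, 31, 49, 60, 71, 86, 144, 178, 184, 192, 201, 218]

All cut coordinates (distinct, sorted): [3, 10, 13, 31, 33, 49, 60, 71, 86, 94, 103, 124, 132, 144, 149, 157, 166, 178, 184, 192, 201, 206, 218, 221, 235, 249]

Fragments:
  3→10: 7 bp
  10→13: 3 bp
  13→31: 18 bp
  31→33: 2 bp
  33→49: 16 bp
  49→60: 11 bp
  60→71: 11 bp
  71→86: 15 bp
  86→94: 8 bp
  94→103: 9 bp
  103→124: 21 bp
  124→132: 8 bp
  132→144: 12 bp
  144→149: 5 bp
  149→157: 8 bp
  157→166: 9 bp
  166→178: 12 bp
  178→184: 6 bp
  184→192: 8 bp
  192→201: 9 bp
  201→206: 5 bp
  206→218: 12 bp
  218→221: 3 bp
  221→235: 14 bp
  235→249: 14 bp
  249→3 (wrap): 264-249+3 = 18 bp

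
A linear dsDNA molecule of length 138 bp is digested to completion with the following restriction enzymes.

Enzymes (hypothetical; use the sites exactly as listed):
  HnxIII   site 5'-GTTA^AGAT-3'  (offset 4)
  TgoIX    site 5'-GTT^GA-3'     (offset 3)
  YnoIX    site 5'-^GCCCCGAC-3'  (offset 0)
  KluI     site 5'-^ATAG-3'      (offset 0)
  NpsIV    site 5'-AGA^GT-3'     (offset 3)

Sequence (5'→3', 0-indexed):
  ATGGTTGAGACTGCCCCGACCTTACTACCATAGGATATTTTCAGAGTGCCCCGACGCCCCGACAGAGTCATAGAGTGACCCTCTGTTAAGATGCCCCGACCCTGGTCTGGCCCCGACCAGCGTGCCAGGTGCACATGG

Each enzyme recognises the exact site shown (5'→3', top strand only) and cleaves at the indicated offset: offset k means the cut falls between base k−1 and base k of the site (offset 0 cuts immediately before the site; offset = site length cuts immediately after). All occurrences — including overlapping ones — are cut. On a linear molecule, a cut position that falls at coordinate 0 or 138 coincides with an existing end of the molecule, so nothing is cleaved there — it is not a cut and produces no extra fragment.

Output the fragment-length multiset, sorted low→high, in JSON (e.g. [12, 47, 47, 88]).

Per-enzyme occurrences:
  HnxIII (GTTAAGAT, off=4): starts [84] → cuts [88]
  TgoIX (GTTGA, off=3): starts [3] → cuts [6]
  YnoIX (GCCCCGAC, off=0): starts [12, 47, 55, 92, 109] → cuts [12, 47, 55, 92, 109]
  KluI (ATAG, off=0): starts [29, 69] → cuts [29, 69]
  NpsIV (AGAGT, off=3): starts [42, 63, 71] → cuts [45, 66, 74]

All cut coordinates (distinct, sorted): [6, 12, 29, 45, 47, 55, 66, 69, 74, 88, 92, 109]

Fragment lengths:
  [0,6): 6 bp
  [6,12): 6 bp
  [12,29): 17 bp
  [29,45): 16 bp
  [45,47): 2 bp
  [47,55): 8 bp
  [55,66): 11 bp
  [66,69): 3 bp
  [69,74): 5 bp
  [74,88): 14 bp
  [88,92): 4 bp
  [92,109): 17 bp
  [109,138): 29 bp

[2,3,4,5,6,6,8,11,14,16,17,17,29]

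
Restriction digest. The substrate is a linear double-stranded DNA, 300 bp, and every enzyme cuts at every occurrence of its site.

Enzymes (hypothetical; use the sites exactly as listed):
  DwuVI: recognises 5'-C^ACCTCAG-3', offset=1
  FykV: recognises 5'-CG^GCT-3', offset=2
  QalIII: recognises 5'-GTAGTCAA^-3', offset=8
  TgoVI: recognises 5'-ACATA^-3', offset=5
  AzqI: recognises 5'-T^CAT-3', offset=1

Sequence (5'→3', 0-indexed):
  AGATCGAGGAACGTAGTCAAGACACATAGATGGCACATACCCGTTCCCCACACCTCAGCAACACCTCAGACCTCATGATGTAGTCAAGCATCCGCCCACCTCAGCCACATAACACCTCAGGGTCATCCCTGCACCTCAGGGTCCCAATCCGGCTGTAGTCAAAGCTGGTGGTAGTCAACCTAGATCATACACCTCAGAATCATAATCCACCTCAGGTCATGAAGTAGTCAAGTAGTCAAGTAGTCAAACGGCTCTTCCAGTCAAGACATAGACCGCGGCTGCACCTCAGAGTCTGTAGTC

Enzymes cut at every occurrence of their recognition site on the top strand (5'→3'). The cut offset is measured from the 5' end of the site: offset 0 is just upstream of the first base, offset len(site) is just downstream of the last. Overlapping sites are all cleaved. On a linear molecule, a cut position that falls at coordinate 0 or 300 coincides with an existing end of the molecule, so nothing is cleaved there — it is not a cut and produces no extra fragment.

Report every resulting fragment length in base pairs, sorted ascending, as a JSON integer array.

[2,3,5,5,7,7,8,8,8,8,9,9,10,10,10,11,11,11,11,12,14,14,14,16,18,19,20,20]

Per-enzyme occurrences:
  DwuVI CACCTCAG/1: at [50, 61, 96, 112, 131, 189, 207, 281] ⇒ [51, 62, 97, 113, 132, 190, 208, 282]
  FykV CGGCT/2: at [149, 248, 275] ⇒ [151, 250, 277]
  QalIII GTAGTCAA/8: at [12, 79, 154, 170, 223, 231, 239] ⇒ [20, 87, 162, 178, 231, 239, 247]
  TgoVI ACATA/5: at [23, 34, 106, 265] ⇒ [28, 39, 111, 270]
  AzqI TCAT/1: at [72, 122, 184, 199, 216] ⇒ [73, 123, 185, 200, 217]

All cut coordinates (distinct, sorted): [20, 28, 39, 51, 62, 73, 87, 97, 111, 113, 123, 132, 151, 162, 178, 185, 190, 200, 208, 217, 231, 239, 247, 250, 270, 277, 282]

Fragment lengths:
  [0,20): 20 bp
  [20,28): 8 bp
  [28,39): 11 bp
  [39,51): 12 bp
  [51,62): 11 bp
  [62,73): 11 bp
  [73,87): 14 bp
  [87,97): 10 bp
  [97,111): 14 bp
  [111,113): 2 bp
  [113,123): 10 bp
  [123,132): 9 bp
  [132,151): 19 bp
  [151,162): 11 bp
  [162,178): 16 bp
  [178,185): 7 bp
  [185,190): 5 bp
  [190,200): 10 bp
  [200,208): 8 bp
  [208,217): 9 bp
  [217,231): 14 bp
  [231,239): 8 bp
  [239,247): 8 bp
  [247,250): 3 bp
  [250,270): 20 bp
  [270,277): 7 bp
  [277,282): 5 bp
  [282,300): 18 bp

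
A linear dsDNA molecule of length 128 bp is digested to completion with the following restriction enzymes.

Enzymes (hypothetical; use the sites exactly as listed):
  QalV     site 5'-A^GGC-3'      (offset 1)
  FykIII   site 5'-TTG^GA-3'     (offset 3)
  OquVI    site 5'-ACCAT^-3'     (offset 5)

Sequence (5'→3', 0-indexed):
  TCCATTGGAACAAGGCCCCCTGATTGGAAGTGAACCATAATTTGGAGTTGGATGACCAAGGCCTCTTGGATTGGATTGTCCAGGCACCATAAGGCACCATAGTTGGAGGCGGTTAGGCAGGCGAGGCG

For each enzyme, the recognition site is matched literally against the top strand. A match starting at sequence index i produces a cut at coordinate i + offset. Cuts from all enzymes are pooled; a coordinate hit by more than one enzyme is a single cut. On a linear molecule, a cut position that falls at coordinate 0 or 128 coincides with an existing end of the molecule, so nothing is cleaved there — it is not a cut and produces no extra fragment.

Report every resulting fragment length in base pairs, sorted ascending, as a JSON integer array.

Site scan:
  QalV AGGC/1: at [12, 58, 81, 91, 106, 114, 118, 123] ⇒ [13, 59, 82, 92, 107, 115, 119, 124]
  FykIII TTGGA/3: at [4, 23, 41, 47, 65, 70, 102] ⇒ [7, 26, 44, 50, 68, 73, 105]
  OquVI ACCAT/5: at [33, 85, 95] ⇒ [38, 90, 100]

Pooled cuts: [7, 13, 26, 38, 44, 50, 59, 68, 73, 82, 90, 92, 100, 105, 107, 115, 119, 124]

Fragment lengths:
  [0,7): 7 bp
  [7,13): 6 bp
  [13,26): 13 bp
  [26,38): 12 bp
  [38,44): 6 bp
  [44,50): 6 bp
  [50,59): 9 bp
  [59,68): 9 bp
  [68,73): 5 bp
  [73,82): 9 bp
  [82,90): 8 bp
  [90,92): 2 bp
  [92,100): 8 bp
  [100,105): 5 bp
  [105,107): 2 bp
  [107,115): 8 bp
  [115,119): 4 bp
  [119,124): 5 bp
  [124,128): 4 bp

[2,2,4,4,5,5,5,6,6,6,7,8,8,8,9,9,9,12,13]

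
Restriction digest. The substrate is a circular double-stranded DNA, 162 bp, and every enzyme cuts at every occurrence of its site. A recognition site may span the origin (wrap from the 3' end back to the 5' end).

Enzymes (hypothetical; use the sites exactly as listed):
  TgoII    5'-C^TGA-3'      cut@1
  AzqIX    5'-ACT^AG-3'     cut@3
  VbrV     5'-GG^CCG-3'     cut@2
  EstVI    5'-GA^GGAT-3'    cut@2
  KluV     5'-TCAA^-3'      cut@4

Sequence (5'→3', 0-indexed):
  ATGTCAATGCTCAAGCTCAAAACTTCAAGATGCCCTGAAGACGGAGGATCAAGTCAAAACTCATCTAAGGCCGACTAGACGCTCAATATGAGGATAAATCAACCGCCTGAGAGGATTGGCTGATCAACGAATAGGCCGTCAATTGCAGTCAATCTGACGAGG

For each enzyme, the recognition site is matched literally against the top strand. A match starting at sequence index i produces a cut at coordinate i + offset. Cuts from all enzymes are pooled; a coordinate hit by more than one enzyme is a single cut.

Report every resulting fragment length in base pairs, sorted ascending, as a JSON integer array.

[2,5,5,5,5,6,6,6,7,7,7,7,7,8,8,8,9,10,10,10,11,13]

Site scan:
  TgoII CTGA/1: at [34, 106, 119, 153] ⇒ [35, 107, 120, 154]
  AzqIX ACTAG/3: at [73] ⇒ [76]
  VbrV GGCCG/2: at [68, 133] ⇒ [70, 135]
  EstVI GAGGAT/2: at [43, 89, 110, 158] ⇒ [45, 91, 112, 160]
  KluV TCAA/4: at [3, 10, 16, 24, 48, 53, 82, 98, 123, 138, 148] ⇒ [7, 14, 20, 28, 52, 57, 86, 102, 127, 142, 152]

Pooled cuts: [7, 14, 20, 28, 35, 45, 52, 57, 70, 76, 86, 91, 102, 107, 112, 120, 127, 135, 142, 152, 154, 160]

Fragment lengths:
  7→14: 7 bp
  14→20: 6 bp
  20→28: 8 bp
  28→35: 7 bp
  35→45: 10 bp
  45→52: 7 bp
  52→57: 5 bp
  57→70: 13 bp
  70→76: 6 bp
  76→86: 10 bp
  86→91: 5 bp
  91→102: 11 bp
  102→107: 5 bp
  107→112: 5 bp
  112→120: 8 bp
  120→127: 7 bp
  127→135: 8 bp
  135→142: 7 bp
  142→152: 10 bp
  152→154: 2 bp
  154→160: 6 bp
  160→7 (wrap): 162-160+7 = 9 bp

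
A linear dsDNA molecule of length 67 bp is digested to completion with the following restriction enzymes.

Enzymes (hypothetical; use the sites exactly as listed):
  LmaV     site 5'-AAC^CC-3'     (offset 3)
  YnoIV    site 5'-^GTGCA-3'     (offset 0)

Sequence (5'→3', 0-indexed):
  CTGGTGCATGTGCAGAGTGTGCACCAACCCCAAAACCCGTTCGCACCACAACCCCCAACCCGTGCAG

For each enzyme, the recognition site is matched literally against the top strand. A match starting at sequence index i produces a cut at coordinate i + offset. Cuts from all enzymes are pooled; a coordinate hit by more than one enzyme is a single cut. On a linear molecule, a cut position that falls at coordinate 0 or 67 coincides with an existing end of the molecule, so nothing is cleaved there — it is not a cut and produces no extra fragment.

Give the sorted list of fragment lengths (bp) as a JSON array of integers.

[2,3,6,6,7,8,9,10,16]

Scan for sites:
  LmaV AACCC/3: at [25, 33, 49, 56] ⇒ [28, 36, 52, 59]
  YnoIV GTGCA/0: at [3, 9, 18, 61] ⇒ [3, 9, 18, 61]

All cut coordinates (distinct, sorted): [3, 9, 18, 28, 36, 52, 59, 61]

Fragment lengths:
  [0,3): 3 bp
  [3,9): 6 bp
  [9,18): 9 bp
  [18,28): 10 bp
  [28,36): 8 bp
  [36,52): 16 bp
  [52,59): 7 bp
  [59,61): 2 bp
  [61,67): 6 bp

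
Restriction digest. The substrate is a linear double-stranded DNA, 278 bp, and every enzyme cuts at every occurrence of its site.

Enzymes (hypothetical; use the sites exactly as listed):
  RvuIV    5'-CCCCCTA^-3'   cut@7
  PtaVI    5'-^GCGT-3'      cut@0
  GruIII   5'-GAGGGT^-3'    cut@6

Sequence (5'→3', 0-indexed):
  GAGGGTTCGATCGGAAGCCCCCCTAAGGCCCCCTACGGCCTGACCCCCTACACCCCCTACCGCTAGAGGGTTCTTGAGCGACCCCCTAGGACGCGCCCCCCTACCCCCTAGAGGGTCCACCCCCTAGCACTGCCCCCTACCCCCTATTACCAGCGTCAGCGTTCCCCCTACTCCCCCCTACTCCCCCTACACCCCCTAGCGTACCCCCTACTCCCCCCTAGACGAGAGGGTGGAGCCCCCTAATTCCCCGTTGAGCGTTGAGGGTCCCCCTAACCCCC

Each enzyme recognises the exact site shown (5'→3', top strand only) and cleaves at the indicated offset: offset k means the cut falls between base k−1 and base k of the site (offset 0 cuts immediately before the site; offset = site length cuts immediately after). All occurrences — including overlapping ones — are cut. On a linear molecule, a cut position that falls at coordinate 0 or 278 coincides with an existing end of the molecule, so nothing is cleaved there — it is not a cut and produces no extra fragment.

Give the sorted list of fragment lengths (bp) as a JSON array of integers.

[6,6,6,6,6,7,7,7,9,9,9,10,10,10,10,11,11,11,12,12,12,12,13,15,15,17,19]

Site scan:
  RvuIV (CCCCCTA, off=7): starts [18, 28, 43, 52, 81, 96, 103, 119, 132, 139, 163, 173, 182, 191, 203, 213, 235, 265] → cuts [25, 35, 50, 59, 88, 103, 110, 126, 139, 146, 170, 180, 189, 198, 210, 220, 242, 272]
  PtaVI (GCGT, off=0): starts [152, 158, 198, 254] → cuts [152, 158, 198, 254]
  GruIII (GAGGGT, off=6): starts [0, 65, 110, 225, 259] → cuts [6, 71, 116, 231, 265]

Pooled cuts: [6, 25, 35, 50, 59, 71, 88, 103, 110, 116, 126, 139, 146, 152, 158, 170, 180, 189, 198, 210, 220, 231, 242, 254, 265, 272]

Fragments:
  [0,6): 6 bp
  [6,25): 19 bp
  [25,35): 10 bp
  [35,50): 15 bp
  [50,59): 9 bp
  [59,71): 12 bp
  [71,88): 17 bp
  [88,103): 15 bp
  [103,110): 7 bp
  [110,116): 6 bp
  [116,126): 10 bp
  [126,139): 13 bp
  [139,146): 7 bp
  [146,152): 6 bp
  [152,158): 6 bp
  [158,170): 12 bp
  [170,180): 10 bp
  [180,189): 9 bp
  [189,198): 9 bp
  [198,210): 12 bp
  [210,220): 10 bp
  [220,231): 11 bp
  [231,242): 11 bp
  [242,254): 12 bp
  [254,265): 11 bp
  [265,272): 7 bp
  [272,278): 6 bp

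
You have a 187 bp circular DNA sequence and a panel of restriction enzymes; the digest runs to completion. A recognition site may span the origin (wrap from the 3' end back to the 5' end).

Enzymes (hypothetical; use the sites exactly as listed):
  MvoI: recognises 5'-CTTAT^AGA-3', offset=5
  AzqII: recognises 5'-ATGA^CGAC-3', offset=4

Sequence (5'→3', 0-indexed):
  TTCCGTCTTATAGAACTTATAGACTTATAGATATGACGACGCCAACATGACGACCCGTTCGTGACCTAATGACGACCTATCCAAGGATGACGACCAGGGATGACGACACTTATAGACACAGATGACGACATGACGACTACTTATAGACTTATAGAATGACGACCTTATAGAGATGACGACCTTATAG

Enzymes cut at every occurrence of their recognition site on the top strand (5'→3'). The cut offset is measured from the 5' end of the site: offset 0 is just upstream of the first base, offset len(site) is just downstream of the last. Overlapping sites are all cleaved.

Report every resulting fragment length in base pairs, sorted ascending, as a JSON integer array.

[7,8,8,8,8,8,9,9,10,11,12,13,14,18,22,22]

Scan for sites:
  MvoI (CTTATAGA, off=5): starts [6, 15, 23, 108, 139, 147, 163] → cuts [11, 20, 28, 113, 144, 152, 168]
  AzqII (ATGACGAC, off=4): starts [32, 46, 68, 86, 99, 121, 129, 155, 172] → cuts [36, 50, 72, 90, 103, 125, 133, 159, 176]

All cut coordinates (distinct, sorted): [11, 20, 28, 36, 50, 72, 90, 103, 113, 125, 133, 144, 152, 159, 168, 176]

Fragments:
  11→20: 9 bp
  20→28: 8 bp
  28→36: 8 bp
  36→50: 14 bp
  50→72: 22 bp
  72→90: 18 bp
  90→103: 13 bp
  103→113: 10 bp
  113→125: 12 bp
  125→133: 8 bp
  133→144: 11 bp
  144→152: 8 bp
  152→159: 7 bp
  159→168: 9 bp
  168→176: 8 bp
  176→11 (wrap): 187-176+11 = 22 bp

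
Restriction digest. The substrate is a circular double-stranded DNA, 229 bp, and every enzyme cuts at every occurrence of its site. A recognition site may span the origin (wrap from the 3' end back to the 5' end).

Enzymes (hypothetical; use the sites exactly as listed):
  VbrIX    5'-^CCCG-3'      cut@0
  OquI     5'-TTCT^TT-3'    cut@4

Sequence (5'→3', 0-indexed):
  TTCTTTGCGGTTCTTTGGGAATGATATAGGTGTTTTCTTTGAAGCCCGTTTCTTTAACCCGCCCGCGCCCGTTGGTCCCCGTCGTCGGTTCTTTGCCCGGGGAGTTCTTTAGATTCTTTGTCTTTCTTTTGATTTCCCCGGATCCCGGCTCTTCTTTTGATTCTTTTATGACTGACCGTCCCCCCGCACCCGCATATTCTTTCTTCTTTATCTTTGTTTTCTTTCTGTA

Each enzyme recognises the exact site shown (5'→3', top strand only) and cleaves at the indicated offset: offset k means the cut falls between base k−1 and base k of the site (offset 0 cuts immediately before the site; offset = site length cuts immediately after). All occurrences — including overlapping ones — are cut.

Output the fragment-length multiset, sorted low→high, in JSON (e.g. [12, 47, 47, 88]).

[3,4,4,6,6,6,7,7,9,9,9,9,10,10,10,11,12,12,13,15,15,18,24]

Scan for sites:
  VbrIX (CCCG, off=0): starts [44, 57, 61, 67, 77, 95, 136, 143, 182, 188] → cuts [44, 57, 61, 67, 77, 95, 136, 143, 182, 188]
  OquI (TTCTTT, off=4): starts [0, 10, 34, 49, 88, 104, 113, 123, 151, 160, 196, 203, 218] → cuts [4, 14, 38, 53, 92, 108, 117, 127, 155, 164, 200, 207, 222]

Pooled cuts: [4, 14, 38, 44, 53, 57, 61, 67, 77, 92, 95, 108, 117, 127, 136, 143, 155, 164, 182, 188, 200, 207, 222]

Fragment lengths:
  4→14: 10 bp
  14→38: 24 bp
  38→44: 6 bp
  44→53: 9 bp
  53→57: 4 bp
  57→61: 4 bp
  61→67: 6 bp
  67→77: 10 bp
  77→92: 15 bp
  92→95: 3 bp
  95→108: 13 bp
  108→117: 9 bp
  117→127: 10 bp
  127→136: 9 bp
  136→143: 7 bp
  143→155: 12 bp
  155→164: 9 bp
  164→182: 18 bp
  182→188: 6 bp
  188→200: 12 bp
  200→207: 7 bp
  207→222: 15 bp
  222→4 (wrap): 229-222+4 = 11 bp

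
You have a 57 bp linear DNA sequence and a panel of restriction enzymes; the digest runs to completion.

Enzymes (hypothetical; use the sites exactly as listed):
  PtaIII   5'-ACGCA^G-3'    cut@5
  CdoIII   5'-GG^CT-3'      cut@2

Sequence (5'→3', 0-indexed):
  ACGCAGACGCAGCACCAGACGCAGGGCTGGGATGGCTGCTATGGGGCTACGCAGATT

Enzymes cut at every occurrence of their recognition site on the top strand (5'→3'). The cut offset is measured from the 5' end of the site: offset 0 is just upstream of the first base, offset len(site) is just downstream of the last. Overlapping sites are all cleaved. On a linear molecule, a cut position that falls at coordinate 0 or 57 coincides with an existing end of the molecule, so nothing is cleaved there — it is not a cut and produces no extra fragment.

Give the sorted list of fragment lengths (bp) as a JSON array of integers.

[3,4,5,6,7,9,11,12]

Scan for sites:
  PtaIII ACGCAG/5: at [0, 6, 18, 48] ⇒ [5, 11, 23, 53]
  CdoIII GGCT/2: at [24, 33, 44] ⇒ [26, 35, 46]

All cut coordinates (distinct, sorted): [5, 11, 23, 26, 35, 46, 53]

Fragment lengths:
  [0,5): 5 bp
  [5,11): 6 bp
  [11,23): 12 bp
  [23,26): 3 bp
  [26,35): 9 bp
  [35,46): 11 bp
  [46,53): 7 bp
  [53,57): 4 bp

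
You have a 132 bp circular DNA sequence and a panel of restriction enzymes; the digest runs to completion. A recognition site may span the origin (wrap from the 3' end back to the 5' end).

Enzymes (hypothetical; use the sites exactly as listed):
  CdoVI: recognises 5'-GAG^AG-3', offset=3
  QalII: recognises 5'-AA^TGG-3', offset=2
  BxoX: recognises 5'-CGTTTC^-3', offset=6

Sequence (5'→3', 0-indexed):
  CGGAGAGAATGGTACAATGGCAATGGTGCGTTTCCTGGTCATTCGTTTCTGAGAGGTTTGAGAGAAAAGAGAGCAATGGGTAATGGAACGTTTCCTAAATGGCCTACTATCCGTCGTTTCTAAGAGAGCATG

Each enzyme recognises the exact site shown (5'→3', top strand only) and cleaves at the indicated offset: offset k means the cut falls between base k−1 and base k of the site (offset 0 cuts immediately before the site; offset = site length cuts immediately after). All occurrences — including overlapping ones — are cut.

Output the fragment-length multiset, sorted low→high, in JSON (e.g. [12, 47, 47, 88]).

Site scan:
  CdoVI (GAGAG, off=3): starts [2, 50, 59, 68, 123] → cuts [5, 53, 62, 71, 126]
  QalII (AATGG, off=2): starts [7, 15, 21, 74, 81, 97] → cuts [9, 17, 23, 76, 83, 99]
  BxoX (CGTTTC, off=6): starts [28, 43, 88, 114] → cuts [34, 49, 94, 120]

All cut coordinates (distinct, sorted): [5, 9, 17, 23, 34, 49, 53, 62, 71, 76, 83, 94, 99, 120, 126]

Fragment lengths:
  5→9: 4 bp
  9→17: 8 bp
  17→23: 6 bp
  23→34: 11 bp
  34→49: 15 bp
  49→53: 4 bp
  53→62: 9 bp
  62→71: 9 bp
  71→76: 5 bp
  76→83: 7 bp
  83→94: 11 bp
  94→99: 5 bp
  99→120: 21 bp
  120→126: 6 bp
  126→5 (wrap): 132-126+5 = 11 bp

[4,4,5,5,6,6,7,8,9,9,11,11,11,15,21]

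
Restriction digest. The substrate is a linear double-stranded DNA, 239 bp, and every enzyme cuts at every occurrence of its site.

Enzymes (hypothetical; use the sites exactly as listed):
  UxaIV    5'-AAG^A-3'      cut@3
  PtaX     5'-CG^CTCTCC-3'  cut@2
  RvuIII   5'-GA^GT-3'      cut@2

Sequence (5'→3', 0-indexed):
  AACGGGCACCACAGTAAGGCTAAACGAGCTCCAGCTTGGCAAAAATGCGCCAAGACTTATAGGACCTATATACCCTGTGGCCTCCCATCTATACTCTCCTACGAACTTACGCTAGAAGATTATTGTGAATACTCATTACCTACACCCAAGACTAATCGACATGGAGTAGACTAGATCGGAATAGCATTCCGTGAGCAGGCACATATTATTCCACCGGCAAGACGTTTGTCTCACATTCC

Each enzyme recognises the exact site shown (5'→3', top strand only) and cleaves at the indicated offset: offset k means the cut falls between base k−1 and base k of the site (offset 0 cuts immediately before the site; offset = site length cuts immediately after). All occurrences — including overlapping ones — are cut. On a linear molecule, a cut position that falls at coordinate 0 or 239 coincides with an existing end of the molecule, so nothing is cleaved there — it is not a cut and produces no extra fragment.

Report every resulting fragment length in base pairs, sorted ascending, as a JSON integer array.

Per-enzyme occurrences:
  UxaIV (AAGA, off=3): starts [51, 115, 147, 218] → cuts [54, 118, 150, 221]
  PtaX (CGCTCTCC, off=2): no sites
  RvuIII (GAGT, off=2): starts [163] → cuts [165]

All cut coordinates (distinct, sorted): [54, 118, 150, 165, 221]

Fragment lengths:
  [0,54): 54 bp
  [54,118): 64 bp
  [118,150): 32 bp
  [150,165): 15 bp
  [165,221): 56 bp
  [221,239): 18 bp

[15,18,32,54,56,64]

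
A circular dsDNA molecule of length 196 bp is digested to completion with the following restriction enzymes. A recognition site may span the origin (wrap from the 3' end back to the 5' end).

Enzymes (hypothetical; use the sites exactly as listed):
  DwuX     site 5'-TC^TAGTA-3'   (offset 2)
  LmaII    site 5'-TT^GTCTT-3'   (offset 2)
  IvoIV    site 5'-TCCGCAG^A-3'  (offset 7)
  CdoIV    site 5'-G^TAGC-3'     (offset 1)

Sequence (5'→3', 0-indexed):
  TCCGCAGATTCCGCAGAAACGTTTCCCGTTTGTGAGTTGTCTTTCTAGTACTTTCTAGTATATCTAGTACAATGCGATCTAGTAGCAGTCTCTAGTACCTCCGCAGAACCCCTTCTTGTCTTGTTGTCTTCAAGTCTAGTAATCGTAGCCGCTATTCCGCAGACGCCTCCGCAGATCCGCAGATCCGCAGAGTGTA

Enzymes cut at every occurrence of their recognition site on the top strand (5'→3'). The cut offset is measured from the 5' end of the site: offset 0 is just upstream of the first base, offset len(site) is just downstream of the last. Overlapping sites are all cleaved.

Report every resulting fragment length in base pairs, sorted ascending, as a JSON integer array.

Site scan:
  DwuX TCTAGTA/2: at [43, 53, 62, 77, 90, 134] ⇒ [45, 55, 64, 79, 92, 136]
  LmaII TTGTCTT/2: at [36, 115, 123] ⇒ [38, 117, 125]
  IvoIV TCCGCAGA/7: at [0, 9, 99, 155, 167, 175, 183] ⇒ [7, 16, 106, 162, 174, 182, 190]
  CdoIV GTAGC/1: at [81, 144] ⇒ [82, 145]

All cut coordinates (distinct, sorted): [7, 16, 38, 45, 55, 64, 79, 82, 92, 106, 117, 125, 136, 145, 162, 174, 182, 190]

Fragment lengths:
  7→16: 9 bp
  16→38: 22 bp
  38→45: 7 bp
  45→55: 10 bp
  55→64: 9 bp
  64→79: 15 bp
  79→82: 3 bp
  82→92: 10 bp
  92→106: 14 bp
  106→117: 11 bp
  117→125: 8 bp
  125→136: 11 bp
  136→145: 9 bp
  145→162: 17 bp
  162→174: 12 bp
  174→182: 8 bp
  182→190: 8 bp
  190→7 (wrap): 196-190+7 = 13 bp

[3,7,8,8,8,9,9,9,10,10,11,11,12,13,14,15,17,22]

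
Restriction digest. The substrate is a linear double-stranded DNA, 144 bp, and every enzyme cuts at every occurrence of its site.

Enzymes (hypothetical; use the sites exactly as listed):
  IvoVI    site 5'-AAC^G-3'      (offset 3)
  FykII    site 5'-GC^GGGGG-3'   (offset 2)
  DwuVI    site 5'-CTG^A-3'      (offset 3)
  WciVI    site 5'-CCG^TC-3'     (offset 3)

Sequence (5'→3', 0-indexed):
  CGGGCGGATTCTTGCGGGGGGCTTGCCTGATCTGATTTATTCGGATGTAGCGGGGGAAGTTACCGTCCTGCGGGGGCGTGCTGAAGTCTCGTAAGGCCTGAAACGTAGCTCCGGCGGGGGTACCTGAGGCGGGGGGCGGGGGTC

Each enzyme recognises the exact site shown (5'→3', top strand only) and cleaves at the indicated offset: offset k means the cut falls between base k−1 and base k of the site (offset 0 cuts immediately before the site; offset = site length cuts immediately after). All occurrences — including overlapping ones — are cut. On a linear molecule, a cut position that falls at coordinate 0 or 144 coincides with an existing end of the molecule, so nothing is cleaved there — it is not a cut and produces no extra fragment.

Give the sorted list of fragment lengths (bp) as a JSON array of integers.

[4,4,5,6,7,7,11,11,12,14,14,15,17,17]

Scan for sites:
  IvoVI (AACG, off=3): starts [101] → cuts [104]
  FykII (GCGGGGG, off=2): starts [13, 49, 69, 113, 128, 135] → cuts [15, 51, 71, 115, 130, 137]
  DwuVI (CTGA, off=3): starts [26, 31, 80, 97, 123] → cuts [29, 34, 83, 100, 126]
  WciVI (CCGTC, off=3): starts [62] → cuts [65]

All cut coordinates (distinct, sorted): [15, 29, 34, 51, 65, 71, 83, 100, 104, 115, 126, 130, 137]

Fragments:
  [0,15): 15 bp
  [15,29): 14 bp
  [29,34): 5 bp
  [34,51): 17 bp
  [51,65): 14 bp
  [65,71): 6 bp
  [71,83): 12 bp
  [83,100): 17 bp
  [100,104): 4 bp
  [104,115): 11 bp
  [115,126): 11 bp
  [126,130): 4 bp
  [130,137): 7 bp
  [137,144): 7 bp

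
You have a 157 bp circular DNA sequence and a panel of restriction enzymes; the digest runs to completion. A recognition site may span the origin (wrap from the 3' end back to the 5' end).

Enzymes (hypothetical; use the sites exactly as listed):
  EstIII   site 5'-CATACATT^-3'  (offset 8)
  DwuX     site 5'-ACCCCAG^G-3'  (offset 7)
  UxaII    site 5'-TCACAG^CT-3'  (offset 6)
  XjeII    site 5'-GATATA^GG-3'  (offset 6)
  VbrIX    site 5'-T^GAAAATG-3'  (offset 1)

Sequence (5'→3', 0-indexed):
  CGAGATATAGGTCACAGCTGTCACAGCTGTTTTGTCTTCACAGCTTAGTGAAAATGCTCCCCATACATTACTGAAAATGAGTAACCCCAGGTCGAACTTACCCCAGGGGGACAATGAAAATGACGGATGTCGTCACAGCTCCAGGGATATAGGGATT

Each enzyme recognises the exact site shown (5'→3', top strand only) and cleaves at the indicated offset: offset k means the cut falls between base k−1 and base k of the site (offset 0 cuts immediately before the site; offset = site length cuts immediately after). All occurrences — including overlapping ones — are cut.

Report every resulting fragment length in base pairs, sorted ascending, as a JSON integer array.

Per-enzyme occurrences:
  EstIII (CATACATT, off=8): starts [61] → cuts [69]
  DwuX (ACCCCAGG, off=7): starts [83, 99] → cuts [90, 106]
  UxaII (TCACAGCT, off=6): starts [11, 20, 37, 132] → cuts [17, 26, 43, 138]
  XjeII (GATATAGG, off=6): starts [3, 145] → cuts [9, 151]
  VbrIX (TGAAAATG, off=1): starts [48, 71, 114] → cuts [49, 72, 115]

Pooled cuts: [9, 17, 26, 43, 49, 69, 72, 90, 106, 115, 138, 151]

Fragments:
  9→17: 8 bp
  17→26: 9 bp
  26→43: 17 bp
  43→49: 6 bp
  49→69: 20 bp
  69→72: 3 bp
  72→90: 18 bp
  90→106: 16 bp
  106→115: 9 bp
  115→138: 23 bp
  138→151: 13 bp
  151→9 (wrap): 157-151+9 = 15 bp

[3,6,8,9,9,13,15,16,17,18,20,23]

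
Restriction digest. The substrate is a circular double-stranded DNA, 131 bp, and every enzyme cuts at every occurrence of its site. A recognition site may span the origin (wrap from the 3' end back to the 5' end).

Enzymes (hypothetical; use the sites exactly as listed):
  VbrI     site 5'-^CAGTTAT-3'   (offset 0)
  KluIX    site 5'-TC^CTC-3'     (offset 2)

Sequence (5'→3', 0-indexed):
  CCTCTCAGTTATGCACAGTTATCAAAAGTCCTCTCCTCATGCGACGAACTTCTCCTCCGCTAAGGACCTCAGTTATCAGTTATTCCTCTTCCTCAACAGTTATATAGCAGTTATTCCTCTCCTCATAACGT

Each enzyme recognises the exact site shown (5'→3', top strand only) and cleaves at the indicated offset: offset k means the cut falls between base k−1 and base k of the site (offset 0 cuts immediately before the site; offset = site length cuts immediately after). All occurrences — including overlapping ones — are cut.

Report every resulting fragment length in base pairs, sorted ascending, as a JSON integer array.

Site scan:
  VbrI (CAGTTAT, off=0): starts [5, 15, 69, 76, 96, 107] → cuts [5, 15, 69, 76, 96, 107]
  KluIX (TCCTC, off=2): starts [28, 33, 52, 83, 89, 114, 119, 130] → cuts [1, 30, 35, 54, 85, 91, 116, 121]

Pooled cuts: [1, 5, 15, 30, 35, 54, 69, 76, 85, 91, 96, 107, 116, 121]

Fragment lengths:
  1→5: 4 bp
  5→15: 10 bp
  15→30: 15 bp
  30→35: 5 bp
  35→54: 19 bp
  54→69: 15 bp
  69→76: 7 bp
  76→85: 9 bp
  85→91: 6 bp
  91→96: 5 bp
  96→107: 11 bp
  107→116: 9 bp
  116→121: 5 bp
  121→1 (wrap): 131-121+1 = 11 bp

[4,5,5,5,6,7,9,9,10,11,11,15,15,19]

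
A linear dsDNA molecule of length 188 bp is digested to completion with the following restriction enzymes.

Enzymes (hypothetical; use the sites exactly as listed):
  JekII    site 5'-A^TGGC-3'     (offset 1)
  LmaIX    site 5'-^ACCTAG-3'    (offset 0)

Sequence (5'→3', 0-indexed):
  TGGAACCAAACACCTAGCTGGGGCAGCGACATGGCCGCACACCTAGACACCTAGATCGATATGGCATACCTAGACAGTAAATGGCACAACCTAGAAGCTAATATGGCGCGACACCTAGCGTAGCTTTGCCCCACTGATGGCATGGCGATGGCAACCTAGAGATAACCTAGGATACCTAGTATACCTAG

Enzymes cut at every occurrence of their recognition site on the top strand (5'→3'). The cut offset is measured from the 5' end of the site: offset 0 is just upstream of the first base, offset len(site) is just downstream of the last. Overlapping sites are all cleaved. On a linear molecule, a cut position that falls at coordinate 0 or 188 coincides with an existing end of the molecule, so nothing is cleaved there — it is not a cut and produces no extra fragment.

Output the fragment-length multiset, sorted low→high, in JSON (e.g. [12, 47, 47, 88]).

[5,5,6,6,6,7,8,9,9,9,9,11,11,13,14,15,20,25]

Site scan:
  JekII (ATGGC, off=1): starts [30, 60, 80, 102, 136, 141, 147] → cuts [31, 61, 81, 103, 137, 142, 148]
  LmaIX (ACCTAG, off=0): starts [11, 40, 48, 67, 88, 112, 153, 164, 173, 182] → cuts [11, 40, 48, 67, 88, 112, 153, 164, 173, 182]

Pooled cuts: [11, 31, 40, 48, 61, 67, 81, 88, 103, 112, 137, 142, 148, 153, 164, 173, 182]

Fragments:
  [0,11): 11 bp
  [11,31): 20 bp
  [31,40): 9 bp
  [40,48): 8 bp
  [48,61): 13 bp
  [61,67): 6 bp
  [67,81): 14 bp
  [81,88): 7 bp
  [88,103): 15 bp
  [103,112): 9 bp
  [112,137): 25 bp
  [137,142): 5 bp
  [142,148): 6 bp
  [148,153): 5 bp
  [153,164): 11 bp
  [164,173): 9 bp
  [173,182): 9 bp
  [182,188): 6 bp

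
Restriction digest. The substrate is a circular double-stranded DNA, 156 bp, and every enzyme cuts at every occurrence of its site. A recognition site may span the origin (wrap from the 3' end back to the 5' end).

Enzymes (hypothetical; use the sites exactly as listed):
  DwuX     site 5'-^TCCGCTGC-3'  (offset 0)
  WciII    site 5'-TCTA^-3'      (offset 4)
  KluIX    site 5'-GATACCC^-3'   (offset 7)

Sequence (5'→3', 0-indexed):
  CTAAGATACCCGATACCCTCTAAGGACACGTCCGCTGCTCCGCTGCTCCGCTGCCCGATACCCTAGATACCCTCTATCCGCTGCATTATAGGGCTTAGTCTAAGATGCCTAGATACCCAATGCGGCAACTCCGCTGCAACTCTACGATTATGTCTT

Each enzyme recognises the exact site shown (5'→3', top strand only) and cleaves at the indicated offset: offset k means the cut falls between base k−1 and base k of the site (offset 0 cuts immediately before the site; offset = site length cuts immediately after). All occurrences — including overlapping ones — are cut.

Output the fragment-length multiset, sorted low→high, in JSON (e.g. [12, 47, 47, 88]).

Site scan:
  DwuX TCCGCTGC/0: at [30, 38, 46, 76, 129] ⇒ [30, 38, 46, 76, 129]
  WciII TCTA/4: at [18, 72, 98, 140, 155] ⇒ [3, 22, 76, 102, 144]
  KluIX GATACCC/7: at [4, 11, 56, 65, 111] ⇒ [11, 18, 63, 72, 118]

All cut coordinates (distinct, sorted): [3, 11, 18, 22, 30, 38, 46, 63, 72, 76, 102, 118, 129, 144]

Fragments:
  3→11: 8 bp
  11→18: 7 bp
  18→22: 4 bp
  22→30: 8 bp
  30→38: 8 bp
  38→46: 8 bp
  46→63: 17 bp
  63→72: 9 bp
  72→76: 4 bp
  76→102: 26 bp
  102→118: 16 bp
  118→129: 11 bp
  129→144: 15 bp
  144→3 (wrap): 156-144+3 = 15 bp

[4,4,7,8,8,8,8,9,11,15,15,16,17,26]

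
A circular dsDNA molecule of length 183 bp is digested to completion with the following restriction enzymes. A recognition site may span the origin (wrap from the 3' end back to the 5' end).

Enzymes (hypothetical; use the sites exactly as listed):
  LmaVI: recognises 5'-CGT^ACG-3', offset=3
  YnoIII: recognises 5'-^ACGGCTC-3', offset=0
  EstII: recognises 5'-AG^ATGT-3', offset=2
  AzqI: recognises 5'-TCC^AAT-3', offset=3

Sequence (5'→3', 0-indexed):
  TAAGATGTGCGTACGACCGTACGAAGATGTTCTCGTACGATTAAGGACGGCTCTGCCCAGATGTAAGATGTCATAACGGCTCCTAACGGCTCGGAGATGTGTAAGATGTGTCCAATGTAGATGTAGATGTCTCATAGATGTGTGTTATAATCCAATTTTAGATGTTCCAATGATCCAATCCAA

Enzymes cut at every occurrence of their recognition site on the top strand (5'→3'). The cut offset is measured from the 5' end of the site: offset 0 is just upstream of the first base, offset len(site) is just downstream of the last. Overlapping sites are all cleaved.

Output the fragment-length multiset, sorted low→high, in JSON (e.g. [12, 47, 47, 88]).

Per-enzyme occurrences:
  LmaVI (CGTACG, off=3): starts [9, 17, 33] → cuts [12, 20, 36]
  YnoIII (ACGGCTC, off=0): starts [46, 75, 85] → cuts [46, 75, 85]
  EstII (AGATGT, off=2): starts [2, 24, 58, 65, 94, 103, 118, 124, 135, 159] → cuts [4, 26, 60, 67, 96, 105, 120, 126, 137, 161]
  AzqI (TCCAAT, off=3): starts [110, 150, 165, 173, 178] → cuts [113, 153, 168, 176, 181]

Pooled cuts: [4, 12, 20, 26, 36, 46, 60, 67, 75, 85, 96, 105, 113, 120, 126, 137, 153, 161, 168, 176, 181]

Fragment lengths:
  4→12: 8 bp
  12→20: 8 bp
  20→26: 6 bp
  26→36: 10 bp
  36→46: 10 bp
  46→60: 14 bp
  60→67: 7 bp
  67→75: 8 bp
  75→85: 10 bp
  85→96: 11 bp
  96→105: 9 bp
  105→113: 8 bp
  113→120: 7 bp
  120→126: 6 bp
  126→137: 11 bp
  137→153: 16 bp
  153→161: 8 bp
  161→168: 7 bp
  168→176: 8 bp
  176→181: 5 bp
  181→4 (wrap): 183-181+4 = 6 bp

[5,6,6,6,7,7,7,8,8,8,8,8,8,9,10,10,10,11,11,14,16]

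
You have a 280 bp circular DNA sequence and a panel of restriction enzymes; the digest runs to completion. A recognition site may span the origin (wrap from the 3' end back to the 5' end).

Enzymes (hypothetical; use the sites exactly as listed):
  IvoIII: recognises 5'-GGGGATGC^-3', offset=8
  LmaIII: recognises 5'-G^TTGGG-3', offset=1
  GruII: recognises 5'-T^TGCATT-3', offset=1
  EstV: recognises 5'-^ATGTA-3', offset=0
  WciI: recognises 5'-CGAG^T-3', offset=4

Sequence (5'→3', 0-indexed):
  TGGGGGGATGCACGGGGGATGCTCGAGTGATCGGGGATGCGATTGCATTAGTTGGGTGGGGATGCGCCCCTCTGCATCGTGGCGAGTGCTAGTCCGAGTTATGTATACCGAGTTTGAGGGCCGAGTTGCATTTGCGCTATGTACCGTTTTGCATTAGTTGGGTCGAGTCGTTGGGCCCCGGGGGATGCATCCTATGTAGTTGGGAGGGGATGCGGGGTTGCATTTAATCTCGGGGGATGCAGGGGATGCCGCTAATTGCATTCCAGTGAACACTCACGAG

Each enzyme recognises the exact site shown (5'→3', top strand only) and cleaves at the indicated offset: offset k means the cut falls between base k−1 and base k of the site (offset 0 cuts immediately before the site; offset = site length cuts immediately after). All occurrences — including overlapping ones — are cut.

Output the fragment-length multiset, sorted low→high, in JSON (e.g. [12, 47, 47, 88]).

Per-enzyme occurrences:
  IvoIII (GGGGATGC, off=8): starts [3, 14, 32, 57, 180, 205, 232, 241] → cuts [11, 22, 40, 65, 188, 213, 240, 249]
  LmaIII (GTTGGG, off=1): starts [50, 156, 169, 198] → cuts [51, 157, 170, 199]
  GruII (TTGCATT, off=1): starts [42, 125, 148, 217, 255] → cuts [43, 126, 149, 218, 256]
  EstV (ATGTA, off=0): starts [100, 138, 193] → cuts [100, 138, 193]
  WciI (CGAGT, off=4): starts [23, 82, 94, 108, 121, 163, 276] → cuts [0, 27, 86, 98, 112, 125, 167]

All cut coordinates (distinct, sorted): [0, 11, 22, 27, 40, 43, 51, 65, 86, 98, 100, 112, 125, 126, 138, 149, 157, 167, 170, 188, 193, 199, 213, 218, 240, 249, 256]

Fragment lengths:
  0→11: 11 bp
  11→22: 11 bp
  22→27: 5 bp
  27→40: 13 bp
  40→43: 3 bp
  43→51: 8 bp
  51→65: 14 bp
  65→86: 21 bp
  86→98: 12 bp
  98→100: 2 bp
  100→112: 12 bp
  112→125: 13 bp
  125→126: 1 bp
  126→138: 12 bp
  138→149: 11 bp
  149→157: 8 bp
  157→167: 10 bp
  167→170: 3 bp
  170→188: 18 bp
  188→193: 5 bp
  193→199: 6 bp
  199→213: 14 bp
  213→218: 5 bp
  218→240: 22 bp
  240→249: 9 bp
  249→256: 7 bp
  256→0 (wrap): 280-256+0 = 24 bp

[1,2,3,3,5,5,5,6,7,8,8,9,10,11,11,11,12,12,12,13,13,14,14,18,21,22,24]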